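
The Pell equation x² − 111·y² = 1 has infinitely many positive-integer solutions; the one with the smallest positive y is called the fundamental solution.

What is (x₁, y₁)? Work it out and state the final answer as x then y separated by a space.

295 28

√111 = [10; 1,1,6,1,1,20, …], period ℓ=6 (even) → k=5
a_0=10:  p_0=10·1+0=10,  q_0=10·0+1=1
…
a_2=1:  p_2=1·11+10=21,  q_2=1·1+1=2
…
a_4=1:  p_4=1·137+21=158,  q_4=1·13+2=15
a_5=1:  p_5=1·158+137=295,  q_5=1·15+13=28
fundamental: x₁=295, y₁=28  (since 87025 − 111·784 = 1)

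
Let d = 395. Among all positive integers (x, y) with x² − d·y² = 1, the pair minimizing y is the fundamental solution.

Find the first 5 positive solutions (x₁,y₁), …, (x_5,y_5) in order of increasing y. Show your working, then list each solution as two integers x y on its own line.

159 8
50561 2544
16078239 808984
5112829441 257254368
1625863683999 81806080040

[19; 1,6,1,38] for √395; ℓ=4 ⇒ convergent index 3
i=0: a=19 ⇒ p=19, q=1
…
i=2: a=6 ⇒ p=139, q=7
i=3: a=1 ⇒ p=159, q=8
fundamental: x₁=159, y₁=8  (since 25281 − 395·64 = 1)
k=2:  x_2 = 159·159+395·8·8 = 50561,  y_2 = 159·8+8·159 = 2544
k=3:  x_3 = 159·50561+395·8·2544 = 16078239,  y_3 = 159·2544+8·50561 = 808984
k=4:  x_4 = 159·16078239+395·8·808984 = 5112829441,  y_4 = 159·808984+8·16078239 = 257254368
k=5:  x_5 = 159·5112829441+395·8·257254368 = 1625863683999,  y_5 = 159·257254368+8·5112829441 = 81806080040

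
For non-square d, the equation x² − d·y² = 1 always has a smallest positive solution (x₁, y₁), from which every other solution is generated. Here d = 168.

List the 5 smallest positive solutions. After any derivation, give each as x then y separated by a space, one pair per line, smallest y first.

√168 → a₀=12, period (1,24); ℓ=2 even so k=1
k=0  a_k=12  p_k/q_k = 12/1
k=1  a_k=1  p_k/q_k = 13/1
fundamental: x₁=13, y₁=1  (since 169 − 168·1 = 1)
n=2: (13,1)∘(13,1) = (13·13+168·1·1, 13·1+1·13) = (337,26)
n=3: (337,26)∘(13,1) = (13·337+168·1·26, 13·26+1·337) = (8749,675)
n=4: (8749,675)∘(13,1) = (13·8749+168·1·675, 13·675+1·8749) = (227137,17524)
n=5: (227137,17524)∘(13,1) = (13·227137+168·1·17524, 13·17524+1·227137) = (5896813,454949)

13 1
337 26
8749 675
227137 17524
5896813 454949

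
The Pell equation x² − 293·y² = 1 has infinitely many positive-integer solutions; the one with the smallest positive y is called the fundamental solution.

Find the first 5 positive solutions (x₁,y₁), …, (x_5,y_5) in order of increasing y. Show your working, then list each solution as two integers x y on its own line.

12320649 719780
303596783562401 17736313474440
7481018815602612315849 437045785745090703340
184342013978870716056521769601 10769375446188914321717060880
4542426500373511536803322165613266249 265371389643423565052112223737518900

√293 → a₀=17, period (8,1,1,8,34); ℓ=5 odd so k=9
i=0: a=17 ⇒ p=17, q=1
i=1: a=8 ⇒ p=137, q=8
…
i=3: a=1 ⇒ p=291, q=17
i=4: a=8 ⇒ p=2482, q=145
i=5: a=34 ⇒ p=84679, q=4947
i=6: a=8 ⇒ p=679914, q=39721
i=7: a=1 ⇒ p=764593, q=44668
i=8: a=1 ⇒ p=1444507, q=84389
i=9: a=8 ⇒ p=12320649, q=719780
→ (12320649, 719780).  Check: 12320649²=151798391781201, 293·719780²=151798391781200, difference 1.
(x_2, y_2) = (12320649·12320649 + 293·719780·719780, 12320649·719780 + 719780·12320649) = (303596783562401, 17736313474440)
(x_3, y_3) = (12320649·303596783562401 + 293·719780·17736313474440, 12320649·17736313474440 + 719780·303596783562401) = (7481018815602612315849, 437045785745090703340)
(x_4, y_4) = (12320649·7481018815602612315849 + 293·719780·437045785745090703340, 12320649·437045785745090703340 + 719780·7481018815602612315849) = (184342013978870716056521769601, 10769375446188914321717060880)
(x_5, y_5) = (12320649·184342013978870716056521769601 + 293·719780·10769375446188914321717060880, 12320649·10769375446188914321717060880 + 719780·184342013978870716056521769601) = (4542426500373511536803322165613266249, 265371389643423565052112223737518900)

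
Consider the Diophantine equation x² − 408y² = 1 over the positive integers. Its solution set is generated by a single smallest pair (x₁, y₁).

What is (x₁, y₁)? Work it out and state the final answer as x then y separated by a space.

[20; 5,40] for √408; ℓ=2 ⇒ convergent index 1
i=0: a=20 ⇒ p=20, q=1
i=1: a=5 ⇒ p=101, q=5
(x₁, y₁) = (101, 5);  101² − 408·5² = 1 ✓

101 5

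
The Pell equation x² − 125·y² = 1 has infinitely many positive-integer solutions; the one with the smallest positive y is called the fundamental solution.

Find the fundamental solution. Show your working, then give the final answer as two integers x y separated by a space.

930249 83204

d=125: √d = [11; 5,1,1,5,22] (ℓ=5, odd), read p_9/q_9
i=0: a=11 ⇒ p=11, q=1
…
i=3: a=1 ⇒ p=123, q=11
…
i=7: a=1 ⇒ p=91444, q=8179
i=8: a=1 ⇒ p=167761, q=15005
i=9: a=5 ⇒ p=930249, q=83204
→ (930249, 83204).  Check: 930249²=865363202001, 125·83204²=865363202000, difference 1.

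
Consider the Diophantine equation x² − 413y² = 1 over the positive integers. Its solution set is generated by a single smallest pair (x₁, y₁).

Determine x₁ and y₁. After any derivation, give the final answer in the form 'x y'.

113399 5580

√413 → a₀=20, period (3,9,1,4,1,9,3,40); ℓ=8 even so k=7
k=0  a_k=20  p_k/q_k = 20/1
…
k=6  a_k=9  p_k/q_k = 36560/1799
k=7  a_k=3  p_k/q_k = 113399/5580
fundamental: x₁=113399, y₁=5580  (since 12859333201 − 413·31136400 = 1)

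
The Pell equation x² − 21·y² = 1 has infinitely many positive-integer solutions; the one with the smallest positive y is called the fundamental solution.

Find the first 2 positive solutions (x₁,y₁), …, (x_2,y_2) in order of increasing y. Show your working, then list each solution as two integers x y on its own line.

55 12
6049 1320

[4; 1,1,2,1,1,8] for √21; ℓ=6 ⇒ convergent index 5
step 0: (4, 1)  from 4·(1,0) + (0,1)
step 1: (5, 1)  from 1·(4,1) + (1,0)
step 2: (9, 2)  from 1·(5,1) + (4,1)
…
step 4: (32, 7)  from 1·(23,5) + (9,2)
step 5: (55, 12)  from 1·(32,7) + (23,5)
→ (55, 12).  Check: 55²=3025, 21·12²=3024, difference 1.
(x_2, y_2) = (55·55 + 21·12·12, 55·12 + 12·55) = (6049, 1320)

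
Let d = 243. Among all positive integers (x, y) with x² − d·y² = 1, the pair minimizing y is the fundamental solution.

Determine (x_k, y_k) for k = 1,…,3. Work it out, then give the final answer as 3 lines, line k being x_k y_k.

[15; 1,1,2,3,15,3,2,1,1,30] for √243; ℓ=10 ⇒ convergent index 9
i=0: a=15 ⇒ p=15, q=1
i=1: a=1 ⇒ p=16, q=1
i=2: a=1 ⇒ p=31, q=2
i=3: a=2 ⇒ p=78, q=5
i=4: a=3 ⇒ p=265, q=17
i=5: a=15 ⇒ p=4053, q=260
i=6: a=3 ⇒ p=12424, q=797
i=7: a=2 ⇒ p=28901, q=1854
i=8: a=1 ⇒ p=41325, q=2651
i=9: a=1 ⇒ p=70226, q=4505
(x₁, y₁) = (70226, 4505);  70226² − 243·4505² = 1 ✓
n=2: (70226,4505)∘(70226,4505) = (70226·70226+243·4505·4505, 70226·4505+4505·70226) = (9863382151,632736260)
n=3: (9863382151,632736260)∘(70226,4505) = (70226·9863382151+243·4505·632736260, 70226·632736260+4505·9863382151) = (1385331749802026,88869073185015)

70226 4505
9863382151 632736260
1385331749802026 88869073185015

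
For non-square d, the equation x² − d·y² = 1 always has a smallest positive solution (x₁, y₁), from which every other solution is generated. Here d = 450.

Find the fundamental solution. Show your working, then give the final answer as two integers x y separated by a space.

√450 = [21; 4,1,2,4,2,1,4,42, …], period ℓ=8 (even) → k=7
k=0  a_k=21  p_k/q_k = 21/1
…
k=3  a_k=2  p_k/q_k = 297/14
…
k=5  a_k=2  p_k/q_k = 2885/136
k=6  a_k=1  p_k/q_k = 4179/197
k=7  a_k=4  p_k/q_k = 19601/924
(x₁, y₁) = (19601, 924);  19601² − 450·924² = 1 ✓

19601 924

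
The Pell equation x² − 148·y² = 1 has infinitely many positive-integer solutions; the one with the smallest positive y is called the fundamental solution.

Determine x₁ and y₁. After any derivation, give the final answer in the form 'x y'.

√148 = [12; 6,24, …], period ℓ=2 (even) → k=1
step 0: (12, 1)  from 12·(1,0) + (0,1)
step 1: (73, 6)  from 6·(12,1) + (1,0)
fundamental: x₁=73, y₁=6  (since 5329 − 148·36 = 1)

73 6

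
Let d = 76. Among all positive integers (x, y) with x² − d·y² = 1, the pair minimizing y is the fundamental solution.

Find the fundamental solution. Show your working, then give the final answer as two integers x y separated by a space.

√76 = [8; 1,2,1,1,5,4,5,1,1,2,1,16, …], period ℓ=12 (even) → k=11
a_0=8:  p_0=8·1+0=8,  q_0=8·0+1=1
a_1=1:  p_1=1·8+1=9,  q_1=1·1+0=1
…
a_8=1:  p_8=1·7445+1421=8866,  q_8=1·854+163=1017
…
a_10=2:  p_10=2·16311+8866=41488,  q_10=2·1871+1017=4759
a_11=1:  p_11=1·41488+16311=57799,  q_11=1·4759+1871=6630
fundamental: x₁=57799, y₁=6630  (since 3340724401 − 76·43956900 = 1)

57799 6630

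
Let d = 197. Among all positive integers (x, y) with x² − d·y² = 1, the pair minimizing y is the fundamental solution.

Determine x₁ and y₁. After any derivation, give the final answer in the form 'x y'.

393 28

√197 = [14; 28, …], period ℓ=1 (odd) → k=1
i=0: a=14 ⇒ p=14, q=1
i=1: a=28 ⇒ p=393, q=28
fundamental: x₁=393, y₁=28  (since 154449 − 197·784 = 1)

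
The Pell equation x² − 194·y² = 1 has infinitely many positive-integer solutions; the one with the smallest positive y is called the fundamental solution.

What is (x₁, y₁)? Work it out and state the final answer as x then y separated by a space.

√194 → a₀=13, period (1,12,1,26); ℓ=4 even so k=3
i=0: a=13 ⇒ p=13, q=1
i=1: a=1 ⇒ p=14, q=1
i=2: a=12 ⇒ p=181, q=13
i=3: a=1 ⇒ p=195, q=14
(x₁, y₁) = (195, 14);  195² − 194·14² = 1 ✓

195 14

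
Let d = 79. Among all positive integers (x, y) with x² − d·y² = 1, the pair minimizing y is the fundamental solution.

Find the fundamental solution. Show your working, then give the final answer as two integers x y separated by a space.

80 9

d=79: √d = [8; 1,7,1,16] (ℓ=4, even), read p_3/q_3
k=0  a_k=8  p_k/q_k = 8/1
k=1  a_k=1  p_k/q_k = 9/1
k=2  a_k=7  p_k/q_k = 71/8
k=3  a_k=1  p_k/q_k = 80/9
fundamental: x₁=80, y₁=9  (since 6400 − 79·81 = 1)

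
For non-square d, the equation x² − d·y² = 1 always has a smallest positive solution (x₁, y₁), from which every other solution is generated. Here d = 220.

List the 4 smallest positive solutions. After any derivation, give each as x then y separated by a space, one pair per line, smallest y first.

√220 = [14; 1,4,1,28, …], period ℓ=4 (even) → k=3
step 0: (14, 1)  from 14·(1,0) + (0,1)
step 1: (15, 1)  from 1·(14,1) + (1,0)
step 2: (74, 5)  from 4·(15,1) + (14,1)
step 3: (89, 6)  from 1·(74,5) + (15,1)
fundamental: x₁=89, y₁=6  (since 7921 − 220·36 = 1)
n=2: (89,6)∘(89,6) = (89·89+220·6·6, 89·6+6·89) = (15841,1068)
n=3: (15841,1068)∘(89,6) = (89·15841+220·6·1068, 89·1068+6·15841) = (2819609,190098)
n=4: (2819609,190098)∘(89,6) = (89·2819609+220·6·190098, 89·190098+6·2819609) = (501874561,33836376)

89 6
15841 1068
2819609 190098
501874561 33836376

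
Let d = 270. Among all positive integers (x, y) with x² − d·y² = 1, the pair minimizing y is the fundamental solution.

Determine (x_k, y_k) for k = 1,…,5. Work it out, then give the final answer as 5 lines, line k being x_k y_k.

5291 322
55989361 3407404
592479412811 36057148806
6269617090376641 381556745257688
66345087457886202251 4037633442259705610

[16; 2,3,6,3,2,32] for √270; ℓ=6 ⇒ convergent index 5
k=0  a_k=16  p_k/q_k = 16/1
k=1  a_k=2  p_k/q_k = 33/2
k=2  a_k=3  p_k/q_k = 115/7
k=3  a_k=6  p_k/q_k = 723/44
k=4  a_k=3  p_k/q_k = 2284/139
k=5  a_k=2  p_k/q_k = 5291/322
fundamental: x₁=5291, y₁=322  (since 27994681 − 270·103684 = 1)
n=2: (5291,322)∘(5291,322) = (5291·5291+270·322·322, 5291·322+322·5291) = (55989361,3407404)
n=3: (55989361,3407404)∘(5291,322) = (5291·55989361+270·322·3407404, 5291·3407404+322·55989361) = (592479412811,36057148806)
n=4: (592479412811,36057148806)∘(5291,322) = (5291·592479412811+270·322·36057148806, 5291·36057148806+322·592479412811) = (6269617090376641,381556745257688)
n=5: (6269617090376641,381556745257688)∘(5291,322) = (5291·6269617090376641+270·322·381556745257688, 5291·381556745257688+322·6269617090376641) = (66345087457886202251,4037633442259705610)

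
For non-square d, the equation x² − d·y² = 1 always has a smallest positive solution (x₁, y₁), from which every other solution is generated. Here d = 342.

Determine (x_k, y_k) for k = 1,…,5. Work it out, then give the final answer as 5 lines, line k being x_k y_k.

d=342: √d = [18; 2,36] (ℓ=2, even), read p_1/q_1
a_0=18:  p_0=18·1+0=18,  q_0=18·0+1=1
a_1=2:  p_1=2·18+1=37,  q_1=2·1+0=2
→ (37, 2).  Check: 37²=1369, 342·2²=1368, difference 1.
k=2:  x_2 = 37·37+342·2·2 = 2737,  y_2 = 37·2+2·37 = 148
k=3:  x_3 = 37·2737+342·2·148 = 202501,  y_3 = 37·148+2·2737 = 10950
k=4:  x_4 = 37·202501+342·2·10950 = 14982337,  y_4 = 37·10950+2·202501 = 810152
k=5:  x_5 = 37·14982337+342·2·810152 = 1108490437,  y_5 = 37·810152+2·14982337 = 59940298

37 2
2737 148
202501 10950
14982337 810152
1108490437 59940298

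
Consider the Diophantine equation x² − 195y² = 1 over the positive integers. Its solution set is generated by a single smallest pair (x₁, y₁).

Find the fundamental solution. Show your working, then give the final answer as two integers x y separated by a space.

14 1

√195 = [13; 1,26, …], period ℓ=2 (even) → k=1
step 0: (13, 1)  from 13·(1,0) + (0,1)
step 1: (14, 1)  from 1·(13,1) + (1,0)
→ (14, 1).  Check: 14²=196, 195·1²=195, difference 1.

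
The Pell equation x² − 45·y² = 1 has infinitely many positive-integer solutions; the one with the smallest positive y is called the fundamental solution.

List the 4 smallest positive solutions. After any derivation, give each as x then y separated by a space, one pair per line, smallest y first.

161 24
51841 7728
16692641 2488392
5374978561 801254496

√45 = [6; 1,2,2,2,1,12, …], period ℓ=6 (even) → k=5
step 0: (6, 1)  from 6·(1,0) + (0,1)
step 1: (7, 1)  from 1·(6,1) + (1,0)
…
step 3: (47, 7)  from 2·(20,3) + (7,1)
step 4: (114, 17)  from 2·(47,7) + (20,3)
step 5: (161, 24)  from 1·(114,17) + (47,7)
fundamental: x₁=161, y₁=24  (since 25921 − 45·576 = 1)
(x_2, y_2) = (161·161 + 45·24·24, 161·24 + 24·161) = (51841, 7728)
(x_3, y_3) = (161·51841 + 45·24·7728, 161·7728 + 24·51841) = (16692641, 2488392)
(x_4, y_4) = (161·16692641 + 45·24·2488392, 161·2488392 + 24·16692641) = (5374978561, 801254496)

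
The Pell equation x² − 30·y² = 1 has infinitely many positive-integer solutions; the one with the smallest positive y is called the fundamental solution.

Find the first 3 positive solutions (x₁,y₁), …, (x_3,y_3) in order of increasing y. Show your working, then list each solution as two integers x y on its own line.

[5; 2,10] for √30; ℓ=2 ⇒ convergent index 1
i=0: a=5 ⇒ p=5, q=1
i=1: a=2 ⇒ p=11, q=2
(x₁, y₁) = (11, 2);  11² − 30·2² = 1 ✓
(11+2√30)^2 = 241 + 44√30
(11+2√30)^3 = 5291 + 966√30

11 2
241 44
5291 966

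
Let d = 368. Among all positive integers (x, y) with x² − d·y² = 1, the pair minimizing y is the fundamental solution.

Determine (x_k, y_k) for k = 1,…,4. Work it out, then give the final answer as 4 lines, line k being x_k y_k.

1151 60
2649601 138120
6099380351 317952180
14040770918401 731925780240

√368 = [19; 5,2,5,38, …], period ℓ=4 (even) → k=3
step 0: (19, 1)  from 19·(1,0) + (0,1)
step 1: (96, 5)  from 5·(19,1) + (1,0)
step 2: (211, 11)  from 2·(96,5) + (19,1)
step 3: (1151, 60)  from 5·(211,11) + (96,5)
fundamental: x₁=1151, y₁=60  (since 1324801 − 368·3600 = 1)
(1151+60√368)^2 = 2649601 + 138120√368
(1151+60√368)^3 = 6099380351 + 317952180√368
(1151+60√368)^4 = 14040770918401 + 731925780240√368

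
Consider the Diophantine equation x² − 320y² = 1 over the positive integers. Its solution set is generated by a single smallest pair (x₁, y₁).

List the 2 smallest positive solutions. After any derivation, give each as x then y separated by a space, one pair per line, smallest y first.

161 9
51841 2898

√320 = [17; 1,7,1,34, …], period ℓ=4 (even) → k=3
a_0=17:  p_0=17·1+0=17,  q_0=17·0+1=1
a_1=1:  p_1=1·17+1=18,  q_1=1·1+0=1
a_2=7:  p_2=7·18+17=143,  q_2=7·1+1=8
a_3=1:  p_3=1·143+18=161,  q_3=1·8+1=9
→ (161, 9).  Check: 161²=25921, 320·9²=25920, difference 1.
k=2:  x_2 = 161·161+320·9·9 = 51841,  y_2 = 161·9+9·161 = 2898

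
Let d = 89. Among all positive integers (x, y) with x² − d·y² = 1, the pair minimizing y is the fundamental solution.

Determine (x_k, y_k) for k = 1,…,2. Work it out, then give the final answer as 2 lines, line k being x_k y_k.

500001 53000
500002000001 53000106000

√89 = [9; 2,3,3,2,18, …], period ℓ=5 (odd) → k=9
a_0=9:  p_0=9·1+0=9,  q_0=9·0+1=1
…
a_2=3:  p_2=3·19+9=66,  q_2=3·2+1=7
…
a_5=18:  p_5=18·500+217=9217,  q_5=18·53+23=977
a_6=2:  p_6=2·9217+500=18934,  q_6=2·977+53=2007
…
a_8=3:  p_8=3·66019+18934=216991,  q_8=3·6998+2007=23001
a_9=2:  p_9=2·216991+66019=500001,  q_9=2·23001+6998=53000
→ (500001, 53000).  Check: 500001²=250001000001, 89·53000²=250001000000, difference 1.
(x_2, y_2) = (500001·500001 + 89·53000·53000, 500001·53000 + 53000·500001) = (500002000001, 53000106000)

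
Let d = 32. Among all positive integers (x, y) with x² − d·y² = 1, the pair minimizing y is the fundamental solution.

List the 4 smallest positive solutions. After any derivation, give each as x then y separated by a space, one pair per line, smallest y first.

√32 → a₀=5, period (1,1,1,10); ℓ=4 even so k=3
i=0: a=5 ⇒ p=5, q=1
i=1: a=1 ⇒ p=6, q=1
i=2: a=1 ⇒ p=11, q=2
i=3: a=1 ⇒ p=17, q=3
fundamental: x₁=17, y₁=3  (since 289 − 32·9 = 1)
k=2:  x_2 = 17·17+32·3·3 = 577,  y_2 = 17·3+3·17 = 102
k=3:  x_3 = 17·577+32·3·102 = 19601,  y_3 = 17·102+3·577 = 3465
k=4:  x_4 = 17·19601+32·3·3465 = 665857,  y_4 = 17·3465+3·19601 = 117708

17 3
577 102
19601 3465
665857 117708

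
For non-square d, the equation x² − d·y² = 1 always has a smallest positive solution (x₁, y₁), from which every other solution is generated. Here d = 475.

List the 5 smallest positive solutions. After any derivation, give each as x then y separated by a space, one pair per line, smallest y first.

57799 2652
6681448801 306565896
772362118440199 35438404443156
89283516160768675201 4096608676513381392
10320995900380175197444999 473559769752155457709260

√475 = [21; 1,3,1,6,2,6,1,3,1,42, …], period ℓ=10 (even) → k=9
step 0: (21, 1)  from 21·(1,0) + (0,1)
step 1: (22, 1)  from 1·(21,1) + (1,0)
…
step 3: (109, 5)  from 1·(87,4) + (22,1)
step 4: (741, 34)  from 6·(109,5) + (87,4)
…
step 8: (45921, 2107)  from 3·(11878,545) + (10287,472)
step 9: (57799, 2652)  from 1·(45921,2107) + (11878,545)
fundamental: x₁=57799, y₁=2652  (since 3340724401 − 475·7033104 = 1)
(57799+2652√475)^2 = 6681448801 + 306565896√475
(57799+2652√475)^3 = 772362118440199 + 35438404443156√475
(57799+2652√475)^4 = 89283516160768675201 + 4096608676513381392√475
(57799+2652√475)^5 = 10320995900380175197444999 + 473559769752155457709260√475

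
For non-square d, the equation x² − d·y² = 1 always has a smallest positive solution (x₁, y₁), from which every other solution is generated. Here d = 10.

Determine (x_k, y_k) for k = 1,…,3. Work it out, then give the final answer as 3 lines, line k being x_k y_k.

19 6
721 228
27379 8658

√10 → a₀=3, period (6); ℓ=1 odd so k=1
a_0=3:  p_0=3·1+0=3,  q_0=3·0+1=1
a_1=6:  p_1=6·3+1=19,  q_1=6·1+0=6
fundamental: x₁=19, y₁=6  (since 361 − 10·36 = 1)
n=2: (19,6)∘(19,6) = (19·19+10·6·6, 19·6+6·19) = (721,228)
n=3: (721,228)∘(19,6) = (19·721+10·6·228, 19·228+6·721) = (27379,8658)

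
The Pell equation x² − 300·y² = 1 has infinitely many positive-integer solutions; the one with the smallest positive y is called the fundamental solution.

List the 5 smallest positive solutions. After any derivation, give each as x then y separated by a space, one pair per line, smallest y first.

d=300: √d = [17; 3,8,3,34] (ℓ=4, even), read p_3/q_3
k=0  a_k=17  p_k/q_k = 17/1
…
k=2  a_k=8  p_k/q_k = 433/25
k=3  a_k=3  p_k/q_k = 1351/78
(x₁, y₁) = (1351, 78);  1351² − 300·78² = 1 ✓
n=2: (1351,78)∘(1351,78) = (1351·1351+300·78·78, 1351·78+78·1351) = (3650401,210756)
n=3: (3650401,210756)∘(1351,78) = (1351·3650401+300·78·210756, 1351·210756+78·3650401) = (9863382151,569462634)
n=4: (9863382151,569462634)∘(1351,78) = (1351·9863382151+300·78·569462634, 1351·569462634+78·9863382151) = (26650854921601,1538687826312)
n=5: (26650854921601,1538687826312)∘(1351,78) = (1351·26650854921601+300·78·1538687826312, 1351·1538687826312+78·26650854921601) = (72010600134783751,4157533937232390)

1351 78
3650401 210756
9863382151 569462634
26650854921601 1538687826312
72010600134783751 4157533937232390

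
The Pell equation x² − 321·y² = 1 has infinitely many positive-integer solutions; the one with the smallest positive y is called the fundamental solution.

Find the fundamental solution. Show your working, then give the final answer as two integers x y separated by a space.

√321 → a₀=17, period (1,10,1,34); ℓ=4 even so k=3
i=0: a=17 ⇒ p=17, q=1
…
i=2: a=10 ⇒ p=197, q=11
i=3: a=1 ⇒ p=215, q=12
→ (215, 12).  Check: 215²=46225, 321·12²=46224, difference 1.

215 12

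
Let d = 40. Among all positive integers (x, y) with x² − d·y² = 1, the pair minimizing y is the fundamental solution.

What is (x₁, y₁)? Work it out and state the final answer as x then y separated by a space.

√40 → a₀=6, period (3,12); ℓ=2 even so k=1
a_0=6:  p_0=6·1+0=6,  q_0=6·0+1=1
a_1=3:  p_1=3·6+1=19,  q_1=3·1+0=3
(x₁, y₁) = (19, 3);  19² − 40·3² = 1 ✓

19 3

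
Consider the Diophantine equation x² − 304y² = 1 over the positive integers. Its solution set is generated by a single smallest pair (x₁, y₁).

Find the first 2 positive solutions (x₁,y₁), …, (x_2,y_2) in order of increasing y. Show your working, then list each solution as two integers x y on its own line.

√304 → a₀=17, period (2,3,2,1,1,1,1,1,2,3,2,34); ℓ=12 even so k=11
step 0: (17, 1)  from 17·(1,0) + (0,1)
step 1: (35, 2)  from 2·(17,1) + (1,0)
…
step 3: (279, 16)  from 2·(122,7) + (35,2)
…
step 5: (680, 39)  from 1·(401,23) + (279,16)
…
step 7: (1761, 101)  from 1·(1081,62) + (680,39)
…
step 10: (25177, 1444)  from 3·(7445,427) + (2842,163)
step 11: (57799, 3315)  from 2·(25177,1444) + (7445,427)
→ (57799, 3315).  Check: 57799²=3340724401, 304·3315²=3340724400, difference 1.
k=2:  x_2 = 57799·57799+304·3315·3315 = 6681448801,  y_2 = 57799·3315+3315·57799 = 383207370

57799 3315
6681448801 383207370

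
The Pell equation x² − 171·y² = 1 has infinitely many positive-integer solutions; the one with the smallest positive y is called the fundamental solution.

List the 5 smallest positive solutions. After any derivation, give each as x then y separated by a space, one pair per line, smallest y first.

170 13
57799 4420
19651490 1502787
6681448801 510943160
2271672940850 173719171613

d=171: √d = [13; 13,26] (ℓ=2, even), read p_1/q_1
i=0: a=13 ⇒ p=13, q=1
i=1: a=13 ⇒ p=170, q=13
→ (170, 13).  Check: 170²=28900, 171·13²=28899, difference 1.
(170+13√171)^2 = 57799 + 4420√171
(170+13√171)^3 = 19651490 + 1502787√171
(170+13√171)^4 = 6681448801 + 510943160√171
(170+13√171)^5 = 2271672940850 + 173719171613√171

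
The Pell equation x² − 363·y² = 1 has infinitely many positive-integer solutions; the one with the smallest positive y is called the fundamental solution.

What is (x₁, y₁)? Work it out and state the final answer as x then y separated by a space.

362 19

d=363: √d = [19; 19,38] (ℓ=2, even), read p_1/q_1
i=0: a=19 ⇒ p=19, q=1
i=1: a=19 ⇒ p=362, q=19
fundamental: x₁=362, y₁=19  (since 131044 − 363·361 = 1)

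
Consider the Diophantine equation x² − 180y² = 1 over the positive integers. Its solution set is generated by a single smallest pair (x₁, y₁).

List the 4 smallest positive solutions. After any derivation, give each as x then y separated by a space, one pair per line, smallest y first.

161 12
51841 3864
16692641 1244196
5374978561 400627248

[13; 2,2,2,26] for √180; ℓ=4 ⇒ convergent index 3
i=0: a=13 ⇒ p=13, q=1
i=1: a=2 ⇒ p=27, q=2
i=2: a=2 ⇒ p=67, q=5
i=3: a=2 ⇒ p=161, q=12
fundamental: x₁=161, y₁=12  (since 25921 − 180·144 = 1)
k=2:  x_2 = 161·161+180·12·12 = 51841,  y_2 = 161·12+12·161 = 3864
k=3:  x_3 = 161·51841+180·12·3864 = 16692641,  y_3 = 161·3864+12·51841 = 1244196
k=4:  x_4 = 161·16692641+180·12·1244196 = 5374978561,  y_4 = 161·1244196+12·16692641 = 400627248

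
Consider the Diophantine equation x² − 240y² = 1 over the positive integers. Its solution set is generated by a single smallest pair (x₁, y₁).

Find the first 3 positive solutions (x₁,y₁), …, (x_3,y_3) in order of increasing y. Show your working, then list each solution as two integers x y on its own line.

√240 = [15; 2,30, …], period ℓ=2 (even) → k=1
i=0: a=15 ⇒ p=15, q=1
i=1: a=2 ⇒ p=31, q=2
fundamental: x₁=31, y₁=2  (since 961 − 240·4 = 1)
k=2:  x_2 = 31·31+240·2·2 = 1921,  y_2 = 31·2+2·31 = 124
k=3:  x_3 = 31·1921+240·2·124 = 119071,  y_3 = 31·124+2·1921 = 7686

31 2
1921 124
119071 7686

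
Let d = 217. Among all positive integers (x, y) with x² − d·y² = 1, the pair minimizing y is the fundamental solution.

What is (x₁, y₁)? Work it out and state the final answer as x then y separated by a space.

3844063 260952

[14; 1,2,1,2,1,…,2,1,28] for √217; ℓ=16 ⇒ convergent index 15
i=0: a=14 ⇒ p=14, q=1
i=1: a=1 ⇒ p=15, q=1
…
i=3: a=1 ⇒ p=59, q=4
i=4: a=2 ⇒ p=162, q=11
i=5: a=1 ⇒ p=221, q=15
i=6: a=1 ⇒ p=383, q=26
i=7: a=9 ⇒ p=3668, q=249
i=8: a=4 ⇒ p=15055, q=1022
i=9: a=9 ⇒ p=139163, q=9447
i=10: a=1 ⇒ p=154218, q=10469
i=11: a=1 ⇒ p=293381, q=19916
…
i=14: a=2 ⇒ p=2809702, q=190735
i=15: a=1 ⇒ p=3844063, q=260952
(x₁, y₁) = (3844063, 260952);  3844063² − 217·260952² = 1 ✓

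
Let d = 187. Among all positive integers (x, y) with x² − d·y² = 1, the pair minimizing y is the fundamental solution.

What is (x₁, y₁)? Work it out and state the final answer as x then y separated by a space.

d=187: √d = [13; 1,2,13,2,1,26] (ℓ=6, even), read p_5/q_5
a_0=13:  p_0=13·1+0=13,  q_0=13·0+1=1
…
a_2=2:  p_2=2·14+13=41,  q_2=2·1+1=3
a_3=13:  p_3=13·41+14=547,  q_3=13·3+1=40
a_4=2:  p_4=2·547+41=1135,  q_4=2·40+3=83
a_5=1:  p_5=1·1135+547=1682,  q_5=1·83+40=123
fundamental: x₁=1682, y₁=123  (since 2829124 − 187·15129 = 1)

1682 123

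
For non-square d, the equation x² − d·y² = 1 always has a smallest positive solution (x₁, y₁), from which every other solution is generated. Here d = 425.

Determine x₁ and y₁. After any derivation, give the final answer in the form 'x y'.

143649 6968

[20; 1,1,1,1,1,1,40] for √425; ℓ=7 ⇒ convergent index 13
i=0: a=20 ⇒ p=20, q=1
i=1: a=1 ⇒ p=21, q=1
i=2: a=1 ⇒ p=41, q=2
i=3: a=1 ⇒ p=62, q=3
i=4: a=1 ⇒ p=103, q=5
i=5: a=1 ⇒ p=165, q=8
i=6: a=1 ⇒ p=268, q=13
…
i=8: a=1 ⇒ p=11153, q=541
i=9: a=1 ⇒ p=22038, q=1069
i=10: a=1 ⇒ p=33191, q=1610
i=11: a=1 ⇒ p=55229, q=2679
i=12: a=1 ⇒ p=88420, q=4289
i=13: a=1 ⇒ p=143649, q=6968
(x₁, y₁) = (143649, 6968);  143649² − 425·6968² = 1 ✓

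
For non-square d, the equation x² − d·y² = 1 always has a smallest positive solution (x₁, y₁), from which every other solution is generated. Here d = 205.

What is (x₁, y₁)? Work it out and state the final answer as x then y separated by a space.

39689 2772

d=205: √d = [14; 3,6,1,4,1,6,3,28] (ℓ=8, even), read p_7/q_7
step 0: (14, 1)  from 14·(1,0) + (0,1)
…
step 2: (272, 19)  from 6·(43,3) + (14,1)
step 3: (315, 22)  from 1·(272,19) + (43,3)
step 4: (1532, 107)  from 4·(315,22) + (272,19)
step 5: (1847, 129)  from 1·(1532,107) + (315,22)
step 6: (12614, 881)  from 6·(1847,129) + (1532,107)
step 7: (39689, 2772)  from 3·(12614,881) + (1847,129)
fundamental: x₁=39689, y₁=2772  (since 1575216721 − 205·7683984 = 1)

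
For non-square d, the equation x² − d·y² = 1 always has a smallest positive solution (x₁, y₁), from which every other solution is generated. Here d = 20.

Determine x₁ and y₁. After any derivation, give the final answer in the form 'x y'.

9 2

[4; 2,8] for √20; ℓ=2 ⇒ convergent index 1
i=0: a=4 ⇒ p=4, q=1
i=1: a=2 ⇒ p=9, q=2
(x₁, y₁) = (9, 2);  9² − 20·2² = 1 ✓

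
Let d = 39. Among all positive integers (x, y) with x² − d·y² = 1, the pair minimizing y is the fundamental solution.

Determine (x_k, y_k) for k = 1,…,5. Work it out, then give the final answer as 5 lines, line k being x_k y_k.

[6; 4,12] for √39; ℓ=2 ⇒ convergent index 1
i=0: a=6 ⇒ p=6, q=1
i=1: a=4 ⇒ p=25, q=4
fundamental: x₁=25, y₁=4  (since 625 − 39·16 = 1)
(25+4√39)^2 = 1249 + 200√39
(25+4√39)^3 = 62425 + 9996√39
(25+4√39)^4 = 3120001 + 499600√39
(25+4√39)^5 = 155937625 + 24970004√39

25 4
1249 200
62425 9996
3120001 499600
155937625 24970004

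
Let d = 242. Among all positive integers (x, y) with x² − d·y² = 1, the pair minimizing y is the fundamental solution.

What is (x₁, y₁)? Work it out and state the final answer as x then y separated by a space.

[15; 1,1,3,1,14,1,3,1,1,30] for √242; ℓ=10 ⇒ convergent index 9
step 0: (15, 1)  from 15·(1,0) + (0,1)
…
step 2: (31, 2)  from 1·(16,1) + (15,1)
step 3: (109, 7)  from 3·(31,2) + (16,1)
step 4: (140, 9)  from 1·(109,7) + (31,2)
step 5: (2069, 133)  from 14·(140,9) + (109,7)
step 6: (2209, 142)  from 1·(2069,133) + (140,9)
step 7: (8696, 559)  from 3·(2209,142) + (2069,133)
step 8: (10905, 701)  from 1·(8696,559) + (2209,142)
step 9: (19601, 1260)  from 1·(10905,701) + (8696,559)
fundamental: x₁=19601, y₁=1260  (since 384199201 − 242·1587600 = 1)

19601 1260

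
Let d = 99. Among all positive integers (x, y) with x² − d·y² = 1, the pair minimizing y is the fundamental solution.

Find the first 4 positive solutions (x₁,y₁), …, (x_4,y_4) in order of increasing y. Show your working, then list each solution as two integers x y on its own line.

10 1
199 20
3970 399
79201 7960

√99 → a₀=9, period (1,18); ℓ=2 even so k=1
a_0=9:  p_0=9·1+0=9,  q_0=9·0+1=1
a_1=1:  p_1=1·9+1=10,  q_1=1·1+0=1
(x₁, y₁) = (10, 1);  10² − 99·1² = 1 ✓
(x_2, y_2) = (10·10 + 99·1·1, 10·1 + 1·10) = (199, 20)
(x_3, y_3) = (10·199 + 99·1·20, 10·20 + 1·199) = (3970, 399)
(x_4, y_4) = (10·3970 + 99·1·399, 10·399 + 1·3970) = (79201, 7960)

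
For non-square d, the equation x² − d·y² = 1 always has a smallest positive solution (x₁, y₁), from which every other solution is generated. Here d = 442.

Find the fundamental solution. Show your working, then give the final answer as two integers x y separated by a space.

[21; 42] for √442; ℓ=1 ⇒ convergent index 1
a_0=21:  p_0=21·1+0=21,  q_0=21·0+1=1
a_1=42:  p_1=42·21+1=883,  q_1=42·1+0=42
(x₁, y₁) = (883, 42);  883² − 442·42² = 1 ✓

883 42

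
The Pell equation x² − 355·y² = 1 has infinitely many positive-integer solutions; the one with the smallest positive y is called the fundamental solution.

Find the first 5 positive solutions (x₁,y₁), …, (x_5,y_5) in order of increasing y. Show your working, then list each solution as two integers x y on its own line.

√355 → a₀=18, period (1,5,3,3,1,6,1,3,3,5,1,36); ℓ=12 even so k=11
step 0: (18, 1)  from 18·(1,0) + (0,1)
step 1: (19, 1)  from 1·(18,1) + (1,0)
…
step 5: (1545, 82)  from 1·(1187,63) + (358,19)
…
step 9: (151391, 8035)  from 3·(46463,2466) + (12002,637)
step 10: (803418, 42641)  from 5·(151391,8035) + (46463,2466)
step 11: (954809, 50676)  from 1·(803418,42641) + (151391,8035)
(x₁, y₁) = (954809, 50676);  954809² − 355·50676² = 1 ✓
k=2:  x_2 = 954809·954809+355·50676·50676 = 1823320452961,  y_2 = 954809·50676+50676·954809 = 96771801768
k=3:  x_3 = 954809·1823320452961+355·50676·96771801768 = 3481845556741524089,  y_3 = 954809·96771801768+50676·1823320452961 = 184797174548553948
k=4:  x_4 = 954809·3481845556741524089+355·50676·184797174548553948 = 6648994948371812427335041,  y_4 = 954809·184797174548553948+50676·3481845556741524089 = 352892010866963721270096
k=5:  x_5 = 954809·6648994948371812427335041+355·50676·352892010866963721270096 = 12697040435316401858305944800249,  y_5 = 954809·352892010866963721270096+50676·6648994948371812427335041 = 673888936007564730309809629380

954809 50676
1823320452961 96771801768
3481845556741524089 184797174548553948
6648994948371812427335041 352892010866963721270096
12697040435316401858305944800249 673888936007564730309809629380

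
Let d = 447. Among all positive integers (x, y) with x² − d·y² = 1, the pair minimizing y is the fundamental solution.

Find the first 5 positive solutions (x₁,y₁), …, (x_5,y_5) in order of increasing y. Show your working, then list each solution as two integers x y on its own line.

148 7
43807 2072
12966724 613305
3838106497 181536208
1136066556388 53734104263

[21; 7,42] for √447; ℓ=2 ⇒ convergent index 1
k=0  a_k=21  p_k/q_k = 21/1
k=1  a_k=7  p_k/q_k = 148/7
fundamental: x₁=148, y₁=7  (since 21904 − 447·49 = 1)
n=2: (148,7)∘(148,7) = (148·148+447·7·7, 148·7+7·148) = (43807,2072)
n=3: (43807,2072)∘(148,7) = (148·43807+447·7·2072, 148·2072+7·43807) = (12966724,613305)
n=4: (12966724,613305)∘(148,7) = (148·12966724+447·7·613305, 148·613305+7·12966724) = (3838106497,181536208)
n=5: (3838106497,181536208)∘(148,7) = (148·3838106497+447·7·181536208, 148·181536208+7·3838106497) = (1136066556388,53734104263)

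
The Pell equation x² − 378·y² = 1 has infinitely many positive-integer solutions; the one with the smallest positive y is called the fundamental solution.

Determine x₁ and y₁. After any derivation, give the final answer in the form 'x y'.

[19; 2,3,1,4,1,3,2,38] for √378; ℓ=8 ⇒ convergent index 7
a_0=19:  p_0=19·1+0=19,  q_0=19·0+1=1
a_1=2:  p_1=2·19+1=39,  q_1=2·1+0=2
…
a_3=1:  p_3=1·136+39=175,  q_3=1·7+2=9
a_4=4:  p_4=4·175+136=836,  q_4=4·9+7=43
a_5=1:  p_5=1·836+175=1011,  q_5=1·43+9=52
a_6=3:  p_6=3·1011+836=3869,  q_6=3·52+43=199
a_7=2:  p_7=2·3869+1011=8749,  q_7=2·199+52=450
→ (8749, 450).  Check: 8749²=76545001, 378·450²=76545000, difference 1.

8749 450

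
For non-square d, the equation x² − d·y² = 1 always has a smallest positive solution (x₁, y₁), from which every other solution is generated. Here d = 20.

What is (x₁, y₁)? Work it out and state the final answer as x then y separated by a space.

9 2

√20 → a₀=4, period (2,8); ℓ=2 even so k=1
step 0: (4, 1)  from 4·(1,0) + (0,1)
step 1: (9, 2)  from 2·(4,1) + (1,0)
→ (9, 2).  Check: 9²=81, 20·2²=80, difference 1.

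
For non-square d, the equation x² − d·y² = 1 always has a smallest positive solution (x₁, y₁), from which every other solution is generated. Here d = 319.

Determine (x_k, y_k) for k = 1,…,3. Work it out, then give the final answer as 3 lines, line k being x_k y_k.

√319 → a₀=17, period (1,6,5,1,4,…,6,1,34); ℓ=14 even so k=13
k=0  a_k=17  p_k/q_k = 17/1
k=1  a_k=1  p_k/q_k = 18/1
k=2  a_k=6  p_k/q_k = 125/7
…
k=5  a_k=4  p_k/q_k = 3715/208
k=6  a_k=3  p_k/q_k = 11913/667
…
k=8  a_k=3  p_k/q_k = 58797/3292
k=9  a_k=4  p_k/q_k = 250816/14043
…
k=11  a_k=5  p_k/q_k = 1798881/100718
k=12  a_k=6  p_k/q_k = 11102899/621643
k=13  a_k=1  p_k/q_k = 12901780/722361
(x₁, y₁) = (12901780, 722361);  12901780² − 319·722361² = 1 ✓
(x_2, y_2) = (12901780·12901780 + 319·722361·722361, 12901780·722361 + 722361·12901780) = (332911854336799, 18639485405160)
(x_3, y_3) = (12901780·332911854336799 + 319·722361·18639485405160, 12901780·18639485405160 + 722361·332911854336799) = (8590311008090840302660, 480965080021169647239)

12901780 722361
332911854336799 18639485405160
8590311008090840302660 480965080021169647239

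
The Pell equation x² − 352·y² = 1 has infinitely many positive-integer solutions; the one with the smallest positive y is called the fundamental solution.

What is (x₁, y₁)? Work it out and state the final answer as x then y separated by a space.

77617 4137

√352 → a₀=18, period (1,3,5,9,5,3,1,36); ℓ=8 even so k=7
a_0=18:  p_0=18·1+0=18,  q_0=18·0+1=1
…
a_2=3:  p_2=3·19+18=75,  q_2=3·1+1=4
…
a_5=5:  p_5=5·3621+394=18499,  q_5=5·193+21=986
a_6=3:  p_6=3·18499+3621=59118,  q_6=3·986+193=3151
a_7=1:  p_7=1·59118+18499=77617,  q_7=1·3151+986=4137
(x₁, y₁) = (77617, 4137);  77617² − 352·4137² = 1 ✓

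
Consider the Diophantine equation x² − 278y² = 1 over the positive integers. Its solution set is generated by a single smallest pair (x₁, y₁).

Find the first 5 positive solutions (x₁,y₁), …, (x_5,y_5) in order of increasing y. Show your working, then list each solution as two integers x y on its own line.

√278 → a₀=16, period (1,2,16,2,1,32); ℓ=6 even so k=5
k=0  a_k=16  p_k/q_k = 16/1
k=1  a_k=1  p_k/q_k = 17/1
k=2  a_k=2  p_k/q_k = 50/3
…
k=4  a_k=2  p_k/q_k = 1684/101
k=5  a_k=1  p_k/q_k = 2501/150
fundamental: x₁=2501, y₁=150  (since 6255001 − 278·22500 = 1)
k=2:  x_2 = 2501·2501+278·150·150 = 12510001,  y_2 = 2501·150+150·2501 = 750300
k=3:  x_3 = 2501·12510001+278·150·750300 = 62575022501,  y_3 = 2501·750300+150·12510001 = 3753000450
k=4:  x_4 = 2501·62575022501+278·150·3753000450 = 313000250040001,  y_4 = 2501·3753000450+150·62575022501 = 18772507500600
k=5:  x_5 = 2501·313000250040001+278·150·18772507500600 = 1565627188125062501,  y_5 = 2501·18772507500600+150·313000250040001 = 93900078765000750

2501 150
12510001 750300
62575022501 3753000450
313000250040001 18772507500600
1565627188125062501 93900078765000750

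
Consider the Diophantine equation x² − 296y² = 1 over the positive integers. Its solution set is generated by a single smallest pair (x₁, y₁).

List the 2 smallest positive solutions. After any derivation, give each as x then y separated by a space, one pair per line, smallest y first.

d=296: √d = [17; 4,1,7,1,4,34] (ℓ=6, even), read p_5/q_5
k=0  a_k=17  p_k/q_k = 17/1
…
k=3  a_k=7  p_k/q_k = 671/39
k=4  a_k=1  p_k/q_k = 757/44
k=5  a_k=4  p_k/q_k = 3699/215
(x₁, y₁) = (3699, 215);  3699² − 296·215² = 1 ✓
k=2:  x_2 = 3699·3699+296·215·215 = 27365201,  y_2 = 3699·215+215·3699 = 1590570

3699 215
27365201 1590570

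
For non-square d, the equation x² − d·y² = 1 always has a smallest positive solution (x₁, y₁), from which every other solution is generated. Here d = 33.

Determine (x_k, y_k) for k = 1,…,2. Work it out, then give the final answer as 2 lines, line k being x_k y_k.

[5; 1,2,1,10] for √33; ℓ=4 ⇒ convergent index 3
k=0  a_k=5  p_k/q_k = 5/1
…
k=2  a_k=2  p_k/q_k = 17/3
k=3  a_k=1  p_k/q_k = 23/4
(x₁, y₁) = (23, 4);  23² − 33·4² = 1 ✓
(x_2, y_2) = (23·23 + 33·4·4, 23·4 + 4·23) = (1057, 184)

23 4
1057 184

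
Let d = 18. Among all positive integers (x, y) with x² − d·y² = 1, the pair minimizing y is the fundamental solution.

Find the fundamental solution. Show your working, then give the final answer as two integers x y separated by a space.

17 4

d=18: √d = [4; 4,8] (ℓ=2, even), read p_1/q_1
a_0=4:  p_0=4·1+0=4,  q_0=4·0+1=1
a_1=4:  p_1=4·4+1=17,  q_1=4·1+0=4
→ (17, 4).  Check: 17²=289, 18·4²=288, difference 1.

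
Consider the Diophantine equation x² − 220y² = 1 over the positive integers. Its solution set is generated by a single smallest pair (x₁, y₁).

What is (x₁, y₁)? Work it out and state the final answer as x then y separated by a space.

√220 = [14; 1,4,1,28, …], period ℓ=4 (even) → k=3
a_0=14:  p_0=14·1+0=14,  q_0=14·0+1=1
a_1=1:  p_1=1·14+1=15,  q_1=1·1+0=1
a_2=4:  p_2=4·15+14=74,  q_2=4·1+1=5
a_3=1:  p_3=1·74+15=89,  q_3=1·5+1=6
(x₁, y₁) = (89, 6);  89² − 220·6² = 1 ✓

89 6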